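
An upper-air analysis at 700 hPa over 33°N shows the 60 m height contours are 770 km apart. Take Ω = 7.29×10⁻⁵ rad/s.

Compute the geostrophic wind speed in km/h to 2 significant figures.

Coriolis parameter at 33°N:
f = 2Ω sin φ = 2 × 7.29×10⁻⁵ × sin 33° = 7.94×10⁻⁵ s⁻¹
Height gradient: |∂Z/∂n| = 60 m / 770000 m = 7.79×10⁻⁵
On a pressure surface, geostrophic balance gives V_g = (g/f)|∂Z/∂n|:
V_g = 9.81 × 7.79×10⁻⁵ / 7.94×10⁻⁵ = 9.63 m/s
Converting: 9.63 m/s × 3.6 = 35 km/h

35 km/h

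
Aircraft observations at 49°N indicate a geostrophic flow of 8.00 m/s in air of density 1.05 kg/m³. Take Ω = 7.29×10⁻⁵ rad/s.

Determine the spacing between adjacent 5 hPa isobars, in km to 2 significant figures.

Coriolis parameter at 49°N:
f = 2Ω sin φ = 2 × 7.29×10⁻⁵ × sin 49° = 1.10×10⁻⁴ s⁻¹
Geostrophic balance rearranged: |∂P/∂n| = f ρ V_g
|∂P/∂n| = 1.10×10⁻⁴ × 1.05 × 8.00 = 9.24×10⁻⁴ Pa/m
Isobar spacing: Δn = ΔP/|∂P/∂n| = 500 Pa / 9.24×10⁻⁴ Pa/m = 540945 m ≈ 540 km

540 km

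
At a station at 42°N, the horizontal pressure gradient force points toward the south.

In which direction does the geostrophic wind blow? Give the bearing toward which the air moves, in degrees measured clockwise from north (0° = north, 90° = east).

The pressure-gradient force points toward the south (bearing 180°).
Geostrophic balance: in the Northern Hemisphere the Coriolis force deflects motion to the right, so the geostrophic wind blows 90° to the right of the pressure-gradient force (low pressure on the left).
Rotating 180° by 90° clockwise gives 270° — the wind blows toward the west.

270°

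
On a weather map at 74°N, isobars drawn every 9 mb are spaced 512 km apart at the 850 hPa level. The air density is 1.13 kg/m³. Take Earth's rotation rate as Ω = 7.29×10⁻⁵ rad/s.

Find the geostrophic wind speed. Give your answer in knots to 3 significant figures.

Coriolis parameter at 74°N:
f = 2Ω sin φ = 2 × 7.29×10⁻⁵ × sin 74° = 1.40×10⁻⁴ s⁻¹
Pressure gradient: |∂P/∂n| = 900 Pa / 512000 m = 1.76×10⁻³ Pa/m
Geostrophic balance (pressure-gradient force = Coriolis force):
V_g = (1/(fρ)) |∂P/∂n| = 1.76×10⁻³ / (1.40×10⁻⁴ × 1.13) = 11.1 m/s
Converting: 11.1 m/s × 1.944 = 21.6 knots

21.6 knots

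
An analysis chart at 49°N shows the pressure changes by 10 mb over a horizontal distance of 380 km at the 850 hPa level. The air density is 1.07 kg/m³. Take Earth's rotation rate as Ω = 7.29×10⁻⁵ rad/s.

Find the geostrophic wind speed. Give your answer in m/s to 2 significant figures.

Coriolis parameter at 49°N:
f = 2Ω sin φ = 2 × 7.29×10⁻⁵ × sin 49° = 1.10×10⁻⁴ s⁻¹
Pressure gradient: |∂P/∂n| = 1000 Pa / 380000 m = 2.63×10⁻³ Pa/m
Geostrophic balance (pressure-gradient force = Coriolis force):
V_g = (1/(fρ)) |∂P/∂n| = 2.63×10⁻³ / (1.10×10⁻⁴ × 1.07) = 22.4 m/s

22 m/s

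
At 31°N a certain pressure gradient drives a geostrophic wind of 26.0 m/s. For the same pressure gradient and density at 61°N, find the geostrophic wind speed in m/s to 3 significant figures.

15.3 m/s

With the same pressure gradient and density, V_g ∝ 1/f ∝ 1/sin φ.
V₂ = V₁ · sin φ₁ / sin φ₂ = 26.0 × sin 31° / sin 61°
V₂ = 26.0 × 0.5150/0.8746 = 15.3 m/s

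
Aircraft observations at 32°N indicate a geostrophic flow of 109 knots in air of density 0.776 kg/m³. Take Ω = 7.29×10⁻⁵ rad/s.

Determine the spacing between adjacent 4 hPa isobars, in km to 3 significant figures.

Coriolis parameter at 32°N:
f = 2Ω sin φ = 2 × 7.29×10⁻⁵ × sin 32° = 7.73×10⁻⁵ s⁻¹
Wind speed in SI: 109 knots = 56.1 m/s
Geostrophic balance rearranged: |∂P/∂n| = f ρ V_g
|∂P/∂n| = 7.73×10⁻⁵ × 0.776 × 56.1 = 3.36×10⁻³ Pa/m
Isobar spacing: Δn = ΔP/|∂P/∂n| = 400 Pa / 3.36×10⁻³ Pa/m = 118978 m ≈ 119 km

119 km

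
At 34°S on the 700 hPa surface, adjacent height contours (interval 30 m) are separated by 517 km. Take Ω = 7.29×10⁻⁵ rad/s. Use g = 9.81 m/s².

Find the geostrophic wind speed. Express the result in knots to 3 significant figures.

Coriolis parameter at 34°S:
f = 2Ω sin φ = 2 × 7.29×10⁻⁵ × sin 34° = 8.15×10⁻⁵ s⁻¹
Height gradient: |∂Z/∂n| = 30 m / 517000 m = 5.80×10⁻⁵
On a pressure surface, geostrophic balance gives V_g = (g/f)|∂Z/∂n|:
V_g = 9.81 × 5.80×10⁻⁵ / 8.15×10⁻⁵ = 6.98 m/s
Converting: 6.98 m/s × 1.944 = 13.6 knots

13.6 knots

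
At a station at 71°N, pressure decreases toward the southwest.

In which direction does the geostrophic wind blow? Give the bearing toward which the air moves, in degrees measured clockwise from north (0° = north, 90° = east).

315°

The pressure-gradient force points toward the southwest (bearing 225°).
Geostrophic balance: in the Northern Hemisphere the Coriolis force deflects motion to the right, so the geostrophic wind blows 90° to the right of the pressure-gradient force (low pressure on the left).
Rotating 225° by 90° clockwise gives 315° — the wind blows toward the northwest.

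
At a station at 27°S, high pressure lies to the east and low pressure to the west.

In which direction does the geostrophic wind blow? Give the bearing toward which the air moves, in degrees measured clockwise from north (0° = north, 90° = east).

The pressure-gradient force points toward the west (bearing 270°).
Geostrophic balance: in the Southern Hemisphere the Coriolis force deflects motion to the left, so the geostrophic wind blows 90° to the left of the pressure-gradient force (low pressure on the right).
Rotating 270° by 90° counterclockwise gives 180° — the wind blows toward the south.

180°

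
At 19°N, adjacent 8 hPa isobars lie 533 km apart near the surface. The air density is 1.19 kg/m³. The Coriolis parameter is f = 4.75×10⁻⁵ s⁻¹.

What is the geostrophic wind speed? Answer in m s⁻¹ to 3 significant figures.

Pressure gradient: |∂P/∂n| = 800 Pa / 533000 m = 1.50×10⁻³ Pa/m
Geostrophic balance (pressure-gradient force = Coriolis force):
V_g = (1/(fρ)) |∂P/∂n| = 1.50×10⁻³ / (4.75×10⁻⁵ × 1.19) = 26.6 m/s

26.6 m s⁻¹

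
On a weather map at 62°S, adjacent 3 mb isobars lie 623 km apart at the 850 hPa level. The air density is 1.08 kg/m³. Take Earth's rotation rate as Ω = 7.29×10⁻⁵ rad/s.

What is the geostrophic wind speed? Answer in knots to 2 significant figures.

6.7 knots

Coriolis parameter at 62°S:
f = 2Ω sin φ = 2 × 7.29×10⁻⁵ × sin 62° = 1.29×10⁻⁴ s⁻¹
Pressure gradient: |∂P/∂n| = 300 Pa / 623000 m = 4.82×10⁻⁴ Pa/m
Geostrophic balance (pressure-gradient force = Coriolis force):
V_g = (1/(fρ)) |∂P/∂n| = 4.82×10⁻⁴ / (1.29×10⁻⁴ × 1.08) = 3.46 m/s
Converting: 3.46 m/s × 1.944 = 6.7 knots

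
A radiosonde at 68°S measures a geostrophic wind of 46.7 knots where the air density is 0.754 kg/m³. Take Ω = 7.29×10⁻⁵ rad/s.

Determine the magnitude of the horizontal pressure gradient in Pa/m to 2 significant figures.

Coriolis parameter at 68°S:
f = 2Ω sin φ = 2 × 7.29×10⁻⁵ × sin 68° = 1.35×10⁻⁴ s⁻¹
Wind speed in SI: 46.7 knots = 24.0 m/s
Geostrophic balance rearranged: |∂P/∂n| = f ρ V_g
|∂P/∂n| = 1.35×10⁻⁴ × 0.754 × 24.0 = 2.45×10⁻³ Pa/m

2.4×10⁻³ Pa/m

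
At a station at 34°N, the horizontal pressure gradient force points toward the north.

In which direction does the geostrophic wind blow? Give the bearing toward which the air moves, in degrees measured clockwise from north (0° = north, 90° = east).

The pressure-gradient force points toward the north (bearing 000°).
Geostrophic balance: in the Northern Hemisphere the Coriolis force deflects motion to the right, so the geostrophic wind blows 90° to the right of the pressure-gradient force (low pressure on the left).
Rotating 000° by 90° clockwise gives 090° — the wind blows toward the east.

090°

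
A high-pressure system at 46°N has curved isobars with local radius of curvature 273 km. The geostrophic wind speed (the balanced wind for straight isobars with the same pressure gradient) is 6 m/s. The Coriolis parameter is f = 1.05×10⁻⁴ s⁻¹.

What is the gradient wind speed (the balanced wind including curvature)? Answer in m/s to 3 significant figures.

8.55 m/s

Around a high, pressure-gradient force acts outward with centrifugal, so Coriolis balances both:
fV = (1/ρ)|∂P/∂n| + V²/R  →  V² − fR·V + fR·V_g = 0
With fR = 1.05×10⁻⁴ × 273×10³ m = 28.7 m/s:
V = [fR − √((fR)² − 4 fR V_g)]/2 = [28.7 − √(28.7² − 4×28.7×6)]/2 = 8.55 m/s
Supergeostrophic (V > V_g = 6 m/s), as expected around a high.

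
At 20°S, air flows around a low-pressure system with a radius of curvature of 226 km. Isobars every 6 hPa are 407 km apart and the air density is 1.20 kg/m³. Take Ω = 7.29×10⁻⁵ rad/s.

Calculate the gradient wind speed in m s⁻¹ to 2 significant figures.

12 m s⁻¹

Coriolis parameter at 20°S:
f = 2Ω sin φ = 2 × 7.29×10⁻⁵ × sin 20° = 4.99×10⁻⁵ s⁻¹
Pressure gradient: |∂P/∂n| = 600 Pa / 407000 m = 1.47×10⁻³ Pa/m
Geostrophic speed: V_g = |∂P/∂n|/(fρ) = 1.47×10⁻³/(4.99×10⁻⁵ × 1.20) = 24.6 m/s
Around a low, centrifugal force acts outward with Coriolis, so pressure-gradient force balances both:
(1/ρ)|∂P/∂n| = fV + V²/R  →  V² + fR·V − fR·V_g = 0
With fR = 4.99×10⁻⁵ × 226×10³ m = 11.3 m/s:
V = [−fR + √((fR)² + 4 fR V_g)]/2 = [−11.3 + √(11.3² + 4×11.3×24.6)]/2 = 12 m/s
Subgeostrophic (V < V_g = 24.6 m/s), as expected around a low.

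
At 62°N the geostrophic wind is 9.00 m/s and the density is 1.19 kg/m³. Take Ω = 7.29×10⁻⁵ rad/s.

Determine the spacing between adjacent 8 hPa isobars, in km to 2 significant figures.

Coriolis parameter at 62°N:
f = 2Ω sin φ = 2 × 7.29×10⁻⁵ × sin 62° = 1.29×10⁻⁴ s⁻¹
Geostrophic balance rearranged: |∂P/∂n| = f ρ V_g
|∂P/∂n| = 1.29×10⁻⁴ × 1.19 × 9.00 = 1.38×10⁻³ Pa/m
Isobar spacing: Δn = ΔP/|∂P/∂n| = 800 Pa / 1.38×10⁻³ Pa/m = 580241 m ≈ 580 km

580 km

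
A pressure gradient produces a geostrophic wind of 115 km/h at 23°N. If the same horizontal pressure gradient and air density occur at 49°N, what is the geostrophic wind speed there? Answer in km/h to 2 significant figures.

With the same pressure gradient and density, V_g ∝ 1/f ∝ 1/sin φ.
V₂ = V₁ · sin φ₁ / sin φ₂ = 115 × sin 23° / sin 49°
V₂ = 115 × 0.3907/0.7547 = 60 km/h

60 km/h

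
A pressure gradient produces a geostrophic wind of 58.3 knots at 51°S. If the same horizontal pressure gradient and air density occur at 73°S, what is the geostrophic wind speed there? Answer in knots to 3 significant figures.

With the same pressure gradient and density, V_g ∝ 1/f ∝ 1/sin φ.
V₂ = V₁ · sin φ₁ / sin φ₂ = 58.3 × sin 51° / sin 73°
V₂ = 58.3 × 0.7771/0.9563 = 47.4 knots

47.4 knots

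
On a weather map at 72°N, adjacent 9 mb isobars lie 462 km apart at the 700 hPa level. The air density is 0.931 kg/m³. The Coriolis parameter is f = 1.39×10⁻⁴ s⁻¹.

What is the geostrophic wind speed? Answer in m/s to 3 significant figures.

Pressure gradient: |∂P/∂n| = 900 Pa / 462000 m = 1.95×10⁻³ Pa/m
Geostrophic balance (pressure-gradient force = Coriolis force):
V_g = (1/(fρ)) |∂P/∂n| = 1.95×10⁻³ / (1.39×10⁻⁴ × 0.931) = 15.1 m/s

15.1 m/s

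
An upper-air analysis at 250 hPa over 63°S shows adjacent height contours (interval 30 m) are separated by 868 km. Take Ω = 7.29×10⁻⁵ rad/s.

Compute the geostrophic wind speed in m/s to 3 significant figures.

Coriolis parameter at 63°S:
f = 2Ω sin φ = 2 × 7.29×10⁻⁵ × sin 63° = 1.30×10⁻⁴ s⁻¹
Height gradient: |∂Z/∂n| = 30 m / 868000 m = 3.46×10⁻⁵
On a pressure surface, geostrophic balance gives V_g = (g/f)|∂Z/∂n|:
V_g = 9.81 × 3.46×10⁻⁵ / 1.30×10⁻⁴ = 2.61 m/s

2.61 m/s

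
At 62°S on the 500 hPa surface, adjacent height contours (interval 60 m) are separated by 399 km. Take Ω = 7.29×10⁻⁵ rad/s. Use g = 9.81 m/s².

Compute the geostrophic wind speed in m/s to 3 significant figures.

11.5 m/s

Coriolis parameter at 62°S:
f = 2Ω sin φ = 2 × 7.29×10⁻⁵ × sin 62° = 1.29×10⁻⁴ s⁻¹
Height gradient: |∂Z/∂n| = 60 m / 399000 m = 1.50×10⁻⁴
On a pressure surface, geostrophic balance gives V_g = (g/f)|∂Z/∂n|:
V_g = 9.81 × 1.50×10⁻⁴ / 1.29×10⁻⁴ = 11.5 m/s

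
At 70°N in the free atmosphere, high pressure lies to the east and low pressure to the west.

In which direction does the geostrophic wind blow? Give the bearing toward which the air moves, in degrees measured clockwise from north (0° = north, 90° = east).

The pressure-gradient force points toward the west (bearing 270°).
Geostrophic balance: in the Northern Hemisphere the Coriolis force deflects motion to the right, so the geostrophic wind blows 90° to the right of the pressure-gradient force (low pressure on the left).
Rotating 270° by 90° clockwise gives 000° — the wind blows toward the north.

000°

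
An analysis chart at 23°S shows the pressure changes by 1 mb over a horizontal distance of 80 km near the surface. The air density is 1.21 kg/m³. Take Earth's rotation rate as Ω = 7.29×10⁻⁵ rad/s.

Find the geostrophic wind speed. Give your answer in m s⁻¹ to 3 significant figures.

18.1 m s⁻¹

Coriolis parameter at 23°S:
f = 2Ω sin φ = 2 × 7.29×10⁻⁵ × sin 23° = 5.70×10⁻⁵ s⁻¹
Pressure gradient: |∂P/∂n| = 100 Pa / 80000 m = 1.25×10⁻³ Pa/m
Geostrophic balance (pressure-gradient force = Coriolis force):
V_g = (1/(fρ)) |∂P/∂n| = 1.25×10⁻³ / (5.70×10⁻⁵ × 1.21) = 18.1 m/s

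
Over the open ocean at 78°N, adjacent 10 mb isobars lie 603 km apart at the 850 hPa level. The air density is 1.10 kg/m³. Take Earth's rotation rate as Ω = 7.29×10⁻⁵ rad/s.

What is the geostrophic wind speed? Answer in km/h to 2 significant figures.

Coriolis parameter at 78°N:
f = 2Ω sin φ = 2 × 7.29×10⁻⁵ × sin 78° = 1.43×10⁻⁴ s⁻¹
Pressure gradient: |∂P/∂n| = 1000 Pa / 603000 m = 1.66×10⁻³ Pa/m
Geostrophic balance (pressure-gradient force = Coriolis force):
V_g = (1/(fρ)) |∂P/∂n| = 1.66×10⁻³ / (1.43×10⁻⁴ × 1.10) = 10.6 m/s
Converting: 10.6 m/s × 3.6 = 38 km/h

38 km/h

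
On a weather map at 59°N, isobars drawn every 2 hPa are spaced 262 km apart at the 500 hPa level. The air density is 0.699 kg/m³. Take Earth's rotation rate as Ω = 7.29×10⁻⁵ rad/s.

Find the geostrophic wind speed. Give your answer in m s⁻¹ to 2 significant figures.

Coriolis parameter at 59°N:
f = 2Ω sin φ = 2 × 7.29×10⁻⁵ × sin 59° = 1.25×10⁻⁴ s⁻¹
Pressure gradient: |∂P/∂n| = 200 Pa / 262000 m = 7.63×10⁻⁴ Pa/m
Geostrophic balance (pressure-gradient force = Coriolis force):
V_g = (1/(fρ)) |∂P/∂n| = 7.63×10⁻⁴ / (1.25×10⁻⁴ × 0.699) = 8.74 m/s

8.7 m s⁻¹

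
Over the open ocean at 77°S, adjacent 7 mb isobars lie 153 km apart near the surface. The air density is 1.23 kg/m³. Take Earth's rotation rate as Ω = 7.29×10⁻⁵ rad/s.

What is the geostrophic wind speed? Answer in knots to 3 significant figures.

50.9 knots

Coriolis parameter at 77°S:
f = 2Ω sin φ = 2 × 7.29×10⁻⁵ × sin 77° = 1.42×10⁻⁴ s⁻¹
Pressure gradient: |∂P/∂n| = 700 Pa / 153000 m = 4.58×10⁻³ Pa/m
Geostrophic balance (pressure-gradient force = Coriolis force):
V_g = (1/(fρ)) |∂P/∂n| = 4.58×10⁻³ / (1.42×10⁻⁴ × 1.23) = 26.2 m/s
Converting: 26.2 m/s × 1.944 = 50.9 knots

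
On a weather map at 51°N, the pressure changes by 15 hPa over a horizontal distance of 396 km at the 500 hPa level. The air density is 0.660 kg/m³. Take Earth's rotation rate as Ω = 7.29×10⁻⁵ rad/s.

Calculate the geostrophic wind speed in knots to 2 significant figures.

Coriolis parameter at 51°N:
f = 2Ω sin φ = 2 × 7.29×10⁻⁵ × sin 51° = 1.13×10⁻⁴ s⁻¹
Pressure gradient: |∂P/∂n| = 1500 Pa / 396000 m = 3.79×10⁻³ Pa/m
Geostrophic balance (pressure-gradient force = Coriolis force):
V_g = (1/(fρ)) |∂P/∂n| = 3.79×10⁻³ / (1.13×10⁻⁴ × 0.660) = 50.7 m/s
Converting: 50.7 m/s × 1.944 = 98 knots

98 knots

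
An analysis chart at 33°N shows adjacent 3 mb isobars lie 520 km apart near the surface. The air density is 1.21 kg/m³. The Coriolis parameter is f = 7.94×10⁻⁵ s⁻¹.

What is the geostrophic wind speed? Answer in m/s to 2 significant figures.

6.0 m/s

Pressure gradient: |∂P/∂n| = 300 Pa / 520000 m = 5.77×10⁻⁴ Pa/m
Geostrophic balance (pressure-gradient force = Coriolis force):
V_g = (1/(fρ)) |∂P/∂n| = 5.77×10⁻⁴ / (7.94×10⁻⁵ × 1.21) = 6.00 m/s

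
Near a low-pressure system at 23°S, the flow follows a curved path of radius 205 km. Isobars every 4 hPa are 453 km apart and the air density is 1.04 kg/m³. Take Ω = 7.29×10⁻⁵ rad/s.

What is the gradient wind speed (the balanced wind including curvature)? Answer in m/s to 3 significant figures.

Coriolis parameter at 23°S:
f = 2Ω sin φ = 2 × 7.29×10⁻⁵ × sin 23° = 5.70×10⁻⁵ s⁻¹
Pressure gradient: |∂P/∂n| = 400 Pa / 453000 m = 8.83×10⁻⁴ Pa/m
Geostrophic speed: V_g = |∂P/∂n|/(fρ) = 8.83×10⁻⁴/(5.70×10⁻⁵ × 1.04) = 14.9 m/s
Around a low, centrifugal force acts outward with Coriolis, so pressure-gradient force balances both:
(1/ρ)|∂P/∂n| = fV + V²/R  →  V² + fR·V − fR·V_g = 0
With fR = 5.70×10⁻⁵ × 205×10³ m = 11.7 m/s:
V = [−fR + √((fR)² + 4 fR V_g)]/2 = [−11.7 + √(11.7² + 4×11.7×14.9)]/2 = 8.59 m/s
Subgeostrophic (V < V_g = 14.9 m/s), as expected around a low.

8.59 m/s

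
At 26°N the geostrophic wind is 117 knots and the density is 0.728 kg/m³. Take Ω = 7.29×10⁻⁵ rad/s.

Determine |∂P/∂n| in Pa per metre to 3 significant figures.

2.80×10⁻³ Pa/m

Coriolis parameter at 26°N:
f = 2Ω sin φ = 2 × 7.29×10⁻⁵ × sin 26° = 6.39×10⁻⁵ s⁻¹
Wind speed in SI: 117 knots = 60.2 m/s
Geostrophic balance rearranged: |∂P/∂n| = f ρ V_g
|∂P/∂n| = 6.39×10⁻⁵ × 0.728 × 60.2 = 2.80×10⁻³ Pa/m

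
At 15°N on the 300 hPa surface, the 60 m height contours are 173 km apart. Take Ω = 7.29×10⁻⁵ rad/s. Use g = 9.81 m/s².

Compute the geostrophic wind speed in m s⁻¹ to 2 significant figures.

90 m s⁻¹

Coriolis parameter at 15°N:
f = 2Ω sin φ = 2 × 7.29×10⁻⁵ × sin 15° = 3.77×10⁻⁵ s⁻¹
Height gradient: |∂Z/∂n| = 60 m / 173000 m = 3.47×10⁻⁴
On a pressure surface, geostrophic balance gives V_g = (g/f)|∂Z/∂n|:
V_g = 9.81 × 3.47×10⁻⁴ / 3.77×10⁻⁵ = 90.2 m/s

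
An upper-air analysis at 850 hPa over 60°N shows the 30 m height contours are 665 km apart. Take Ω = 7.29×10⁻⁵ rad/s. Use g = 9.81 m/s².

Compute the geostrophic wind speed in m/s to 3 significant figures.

Coriolis parameter at 60°N:
f = 2Ω sin φ = 2 × 7.29×10⁻⁵ × sin 60° = 1.26×10⁻⁴ s⁻¹
Height gradient: |∂Z/∂n| = 30 m / 665000 m = 4.51×10⁻⁵
On a pressure surface, geostrophic balance gives V_g = (g/f)|∂Z/∂n|:
V_g = 9.81 × 4.51×10⁻⁵ / 1.26×10⁻⁴ = 3.50 m/s

3.50 m/s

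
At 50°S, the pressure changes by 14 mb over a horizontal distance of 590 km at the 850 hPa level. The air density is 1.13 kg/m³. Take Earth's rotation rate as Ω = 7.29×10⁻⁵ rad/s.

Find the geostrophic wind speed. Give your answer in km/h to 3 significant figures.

67.7 km/h

Coriolis parameter at 50°S:
f = 2Ω sin φ = 2 × 7.29×10⁻⁵ × sin 50° = 1.12×10⁻⁴ s⁻¹
Pressure gradient: |∂P/∂n| = 1400 Pa / 590000 m = 2.37×10⁻³ Pa/m
Geostrophic balance (pressure-gradient force = Coriolis force):
V_g = (1/(fρ)) |∂P/∂n| = 2.37×10⁻³ / (1.12×10⁻⁴ × 1.13) = 18.8 m/s
Converting: 18.8 m/s × 3.6 = 67.7 km/h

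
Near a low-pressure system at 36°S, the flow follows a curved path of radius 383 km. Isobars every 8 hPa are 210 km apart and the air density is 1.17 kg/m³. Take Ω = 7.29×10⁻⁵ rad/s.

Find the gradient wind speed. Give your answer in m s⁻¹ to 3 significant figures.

22.5 m s⁻¹

Coriolis parameter at 36°S:
f = 2Ω sin φ = 2 × 7.29×10⁻⁵ × sin 36° = 8.57×10⁻⁵ s⁻¹
Pressure gradient: |∂P/∂n| = 800 Pa / 210000 m = 3.81×10⁻³ Pa/m
Geostrophic speed: V_g = |∂P/∂n|/(fρ) = 3.81×10⁻³/(8.57×10⁻⁵ × 1.17) = 38.0 m/s
Around a low, centrifugal force acts outward with Coriolis, so pressure-gradient force balances both:
(1/ρ)|∂P/∂n| = fV + V²/R  →  V² + fR·V − fR·V_g = 0
With fR = 8.57×10⁻⁵ × 383×10³ m = 32.8 m/s:
V = [−fR + √((fR)² + 4 fR V_g)]/2 = [−32.8 + √(32.8² + 4×32.8×38)]/2 = 22.5 m/s
Subgeostrophic (V < V_g = 38 m/s), as expected around a low.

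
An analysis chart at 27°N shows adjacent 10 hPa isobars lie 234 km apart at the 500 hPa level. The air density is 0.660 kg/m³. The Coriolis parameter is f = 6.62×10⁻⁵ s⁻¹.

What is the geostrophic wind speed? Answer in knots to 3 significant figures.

Pressure gradient: |∂P/∂n| = 1000 Pa / 234000 m = 4.27×10⁻³ Pa/m
Geostrophic balance (pressure-gradient force = Coriolis force):
V_g = (1/(fρ)) |∂P/∂n| = 4.27×10⁻³ / (6.62×10⁻⁵ × 0.660) = 97.8 m/s
Converting: 97.8 m/s × 1.944 = 190 knots

190 knots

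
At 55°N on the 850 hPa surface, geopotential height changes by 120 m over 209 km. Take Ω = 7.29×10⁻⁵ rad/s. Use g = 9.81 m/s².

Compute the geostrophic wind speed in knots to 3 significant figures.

91.7 knots

Coriolis parameter at 55°N:
f = 2Ω sin φ = 2 × 7.29×10⁻⁵ × sin 55° = 1.19×10⁻⁴ s⁻¹
Height gradient: |∂Z/∂n| = 120 m / 209000 m = 5.74×10⁻⁴
On a pressure surface, geostrophic balance gives V_g = (g/f)|∂Z/∂n|:
V_g = 9.81 × 5.74×10⁻⁴ / 1.19×10⁻⁴ = 47.2 m/s
Converting: 47.2 m/s × 1.944 = 91.7 knots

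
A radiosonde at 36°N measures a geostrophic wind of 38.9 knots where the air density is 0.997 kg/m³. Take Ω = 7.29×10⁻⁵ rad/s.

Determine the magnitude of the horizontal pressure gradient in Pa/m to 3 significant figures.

1.71×10⁻³ Pa/m

Coriolis parameter at 36°N:
f = 2Ω sin φ = 2 × 7.29×10⁻⁵ × sin 36° = 8.57×10⁻⁵ s⁻¹
Wind speed in SI: 38.9 knots = 20.0 m/s
Geostrophic balance rearranged: |∂P/∂n| = f ρ V_g
|∂P/∂n| = 8.57×10⁻⁵ × 0.997 × 20.0 = 1.71×10⁻³ Pa/m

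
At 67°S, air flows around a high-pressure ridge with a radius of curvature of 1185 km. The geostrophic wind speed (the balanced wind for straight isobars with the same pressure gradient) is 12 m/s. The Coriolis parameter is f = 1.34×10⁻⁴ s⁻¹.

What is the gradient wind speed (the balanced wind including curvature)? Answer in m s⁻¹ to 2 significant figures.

13 m s⁻¹

Around a high, pressure-gradient force acts outward with centrifugal, so Coriolis balances both:
fV = (1/ρ)|∂P/∂n| + V²/R  →  V² − fR·V + fR·V_g = 0
With fR = 1.34×10⁻⁴ × 1185×10³ m = 159 m/s:
V = [fR − √((fR)² − 4 fR V_g)]/2 = [159 − √(159² − 4×159×12)]/2 = 13.1 m/s
Supergeostrophic (V > V_g = 12 m/s), as expected around a high.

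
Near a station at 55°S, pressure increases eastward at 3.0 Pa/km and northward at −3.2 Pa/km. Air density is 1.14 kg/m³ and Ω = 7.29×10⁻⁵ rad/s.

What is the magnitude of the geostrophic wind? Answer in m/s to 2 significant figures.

Coriolis parameter at 55°S:
f = 2Ω sin φ = 2 × 7.29×10⁻⁵ × sin 55° = 1.19×10⁻⁴ s⁻¹
In the Southern Hemisphere f is negative: f = −1.19×10⁻⁴ s⁻¹.
Component geostrophic relations (x east, y north):
u_g = −(1/(fρ)) ∂P/∂y,  v_g = (1/(fρ)) ∂P/∂x
u_g = −(−3.2×10⁻³)/(−1.19×10⁻⁴ × 1.14) = −23.5 m/s;  v_g = (3.0×10⁻³)/(−1.19×10⁻⁴ × 1.14) = −22.0 m/s
|V_g| = √(u_g² + v_g²) = 32.2 m/s

32 m/s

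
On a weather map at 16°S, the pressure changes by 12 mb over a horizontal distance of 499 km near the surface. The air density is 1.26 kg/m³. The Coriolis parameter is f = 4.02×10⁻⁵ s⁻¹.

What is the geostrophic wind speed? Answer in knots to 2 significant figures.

92 knots

Pressure gradient: |∂P/∂n| = 1200 Pa / 499000 m = 2.40×10⁻³ Pa/m
Geostrophic balance (pressure-gradient force = Coriolis force):
V_g = (1/(fρ)) |∂P/∂n| = 2.40×10⁻³ / (4.02×10⁻⁵ × 1.26) = 47.5 m/s
Converting: 47.5 m/s × 1.944 = 92 knots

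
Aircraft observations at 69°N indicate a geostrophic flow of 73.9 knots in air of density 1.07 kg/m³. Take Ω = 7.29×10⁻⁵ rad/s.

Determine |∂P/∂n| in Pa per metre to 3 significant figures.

Coriolis parameter at 69°N:
f = 2Ω sin φ = 2 × 7.29×10⁻⁵ × sin 69° = 1.36×10⁻⁴ s⁻¹
Wind speed in SI: 73.9 knots = 38.0 m/s
Geostrophic balance rearranged: |∂P/∂n| = f ρ V_g
|∂P/∂n| = 1.36×10⁻⁴ × 1.07 × 38.0 = 5.54×10⁻³ Pa/m

5.54×10⁻³ Pa/m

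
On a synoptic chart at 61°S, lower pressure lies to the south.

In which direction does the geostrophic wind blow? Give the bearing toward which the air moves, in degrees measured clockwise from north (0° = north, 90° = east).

090°

The pressure-gradient force points toward the south (bearing 180°).
Geostrophic balance: in the Southern Hemisphere the Coriolis force deflects motion to the left, so the geostrophic wind blows 90° to the left of the pressure-gradient force (low pressure on the right).
Rotating 180° by 90° counterclockwise gives 090° — the wind blows toward the east.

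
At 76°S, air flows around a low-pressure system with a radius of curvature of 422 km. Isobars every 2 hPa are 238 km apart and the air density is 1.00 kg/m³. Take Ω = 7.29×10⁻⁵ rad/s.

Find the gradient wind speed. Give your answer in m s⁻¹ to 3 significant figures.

Coriolis parameter at 76°S:
f = 2Ω sin φ = 2 × 7.29×10⁻⁵ × sin 76° = 1.41×10⁻⁴ s⁻¹
Pressure gradient: |∂P/∂n| = 200 Pa / 238000 m = 8.40×10⁻⁴ Pa/m
Geostrophic speed: V_g = |∂P/∂n|/(fρ) = 8.40×10⁻⁴/(1.41×10⁻⁴ × 1.00) = 5.94 m/s
Around a low, centrifugal force acts outward with Coriolis, so pressure-gradient force balances both:
(1/ρ)|∂P/∂n| = fV + V²/R  →  V² + fR·V − fR·V_g = 0
With fR = 1.41×10⁻⁴ × 422×10³ m = 59.7 m/s:
V = [−fR + √((fR)² + 4 fR V_g)]/2 = [−59.7 + √(59.7² + 4×59.7×5.94)]/2 = 5.44 m/s
Subgeostrophic (V < V_g = 5.94 m/s), as expected around a low.

5.44 m s⁻¹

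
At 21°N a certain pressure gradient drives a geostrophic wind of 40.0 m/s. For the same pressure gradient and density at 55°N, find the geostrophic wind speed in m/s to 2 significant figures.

With the same pressure gradient and density, V_g ∝ 1/f ∝ 1/sin φ.
V₂ = V₁ · sin φ₁ / sin φ₂ = 40.0 × sin 21° / sin 55°
V₂ = 40.0 × 0.3584/0.8192 = 17 m/s

17 m/s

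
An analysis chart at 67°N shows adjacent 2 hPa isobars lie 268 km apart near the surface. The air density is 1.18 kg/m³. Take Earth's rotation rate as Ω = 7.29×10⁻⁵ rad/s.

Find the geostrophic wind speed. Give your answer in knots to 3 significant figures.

9.16 knots

Coriolis parameter at 67°N:
f = 2Ω sin φ = 2 × 7.29×10⁻⁵ × sin 67° = 1.34×10⁻⁴ s⁻¹
Pressure gradient: |∂P/∂n| = 200 Pa / 268000 m = 7.46×10⁻⁴ Pa/m
Geostrophic balance (pressure-gradient force = Coriolis force):
V_g = (1/(fρ)) |∂P/∂n| = 7.46×10⁻⁴ / (1.34×10⁻⁴ × 1.18) = 4.71 m/s
Converting: 4.71 m/s × 1.944 = 9.16 knots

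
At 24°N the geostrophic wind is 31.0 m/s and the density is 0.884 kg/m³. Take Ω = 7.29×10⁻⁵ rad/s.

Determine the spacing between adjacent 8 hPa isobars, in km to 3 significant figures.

492 km

Coriolis parameter at 24°N:
f = 2Ω sin φ = 2 × 7.29×10⁻⁵ × sin 24° = 5.93×10⁻⁵ s⁻¹
Geostrophic balance rearranged: |∂P/∂n| = f ρ V_g
|∂P/∂n| = 5.93×10⁻⁵ × 0.884 × 31.0 = 1.63×10⁻³ Pa/m
Isobar spacing: Δn = ΔP/|∂P/∂n| = 800 Pa / 1.63×10⁻³ Pa/m = 492272 m ≈ 492 km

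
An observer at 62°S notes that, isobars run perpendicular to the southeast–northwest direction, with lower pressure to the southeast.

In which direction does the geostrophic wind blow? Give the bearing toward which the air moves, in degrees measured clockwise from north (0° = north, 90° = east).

045°

The pressure-gradient force points toward the southeast (bearing 135°).
Geostrophic balance: in the Southern Hemisphere the Coriolis force deflects motion to the left, so the geostrophic wind blows 90° to the left of the pressure-gradient force (low pressure on the right).
Rotating 135° by 90° counterclockwise gives 045° — the wind blows toward the northeast.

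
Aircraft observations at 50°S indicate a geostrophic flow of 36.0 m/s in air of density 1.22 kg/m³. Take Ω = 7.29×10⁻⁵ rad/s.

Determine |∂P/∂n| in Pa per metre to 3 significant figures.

4.91×10⁻³ Pa/m

Coriolis parameter at 50°S:
f = 2Ω sin φ = 2 × 7.29×10⁻⁵ × sin 50° = 1.12×10⁻⁴ s⁻¹
Geostrophic balance rearranged: |∂P/∂n| = f ρ V_g
|∂P/∂n| = 1.12×10⁻⁴ × 1.22 × 36.0 = 4.91×10⁻³ Pa/m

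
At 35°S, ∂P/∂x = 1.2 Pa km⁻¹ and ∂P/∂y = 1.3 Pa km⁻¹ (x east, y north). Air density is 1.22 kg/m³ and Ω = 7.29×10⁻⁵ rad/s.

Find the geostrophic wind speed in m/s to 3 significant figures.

Coriolis parameter at 35°S:
f = 2Ω sin φ = 2 × 7.29×10⁻⁵ × sin 35° = 8.36×10⁻⁵ s⁻¹
In the Southern Hemisphere f is negative: f = −8.36×10⁻⁵ s⁻¹.
Component geostrophic relations (x east, y north):
u_g = −(1/(fρ)) ∂P/∂y,  v_g = (1/(fρ)) ∂P/∂x
u_g = −(1.3×10⁻³)/(−8.36×10⁻⁵ × 1.22) = 12.7 m/s;  v_g = (1.2×10⁻³)/(−8.36×10⁻⁵ × 1.22) = −11.8 m/s
|V_g| = √(u_g² + v_g²) = 17.3 m/s

17.3 m/s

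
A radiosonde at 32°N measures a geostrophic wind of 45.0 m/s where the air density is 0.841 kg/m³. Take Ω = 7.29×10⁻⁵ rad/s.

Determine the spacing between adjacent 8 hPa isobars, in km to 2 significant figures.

270 km

Coriolis parameter at 32°N:
f = 2Ω sin φ = 2 × 7.29×10⁻⁵ × sin 32° = 7.73×10⁻⁵ s⁻¹
Geostrophic balance rearranged: |∂P/∂n| = f ρ V_g
|∂P/∂n| = 7.73×10⁻⁵ × 0.841 × 45.0 = 2.92×10⁻³ Pa/m
Isobar spacing: Δn = ΔP/|∂P/∂n| = 800 Pa / 2.92×10⁻³ Pa/m = 273599 m ≈ 270 km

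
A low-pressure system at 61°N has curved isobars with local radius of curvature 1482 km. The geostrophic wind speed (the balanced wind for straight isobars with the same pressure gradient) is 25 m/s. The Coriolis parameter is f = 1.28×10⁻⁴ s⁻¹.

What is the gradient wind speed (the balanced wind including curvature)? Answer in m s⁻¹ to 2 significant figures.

Around a low, centrifugal force acts outward with Coriolis, so pressure-gradient force balances both:
(1/ρ)|∂P/∂n| = fV + V²/R  →  V² + fR·V − fR·V_g = 0
With fR = 1.28×10⁻⁴ × 1482×10³ m = 190 m/s:
V = [−fR + √((fR)² + 4 fR V_g)]/2 = [−190 + √(190² + 4×190×25)]/2 = 22.4 m/s
Subgeostrophic (V < V_g = 25 m/s), as expected around a low.

22 m s⁻¹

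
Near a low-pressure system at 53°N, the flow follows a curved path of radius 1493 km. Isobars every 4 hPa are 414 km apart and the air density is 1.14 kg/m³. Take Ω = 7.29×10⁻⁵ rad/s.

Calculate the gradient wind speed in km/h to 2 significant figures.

25 km/h

Coriolis parameter at 53°N:
f = 2Ω sin φ = 2 × 7.29×10⁻⁵ × sin 53° = 1.16×10⁻⁴ s⁻¹
Pressure gradient: |∂P/∂n| = 400 Pa / 414000 m = 9.66×10⁻⁴ Pa/m
Geostrophic speed: V_g = |∂P/∂n|/(fρ) = 9.66×10⁻⁴/(1.16×10⁻⁴ × 1.14) = 7.28 m/s
Around a low, centrifugal force acts outward with Coriolis, so pressure-gradient force balances both:
(1/ρ)|∂P/∂n| = fV + V²/R  →  V² + fR·V − fR·V_g = 0
With fR = 1.16×10⁻⁴ × 1493×10³ m = 174 m/s:
V = [−fR + √((fR)² + 4 fR V_g)]/2 = [−174 + √(174² + 4×174×7.28)]/2 = 7 m/s
Subgeostrophic (V < V_g = 7.28 m/s), as expected around a low.
Converting: 7 m/s × 3.6 = 25 km/h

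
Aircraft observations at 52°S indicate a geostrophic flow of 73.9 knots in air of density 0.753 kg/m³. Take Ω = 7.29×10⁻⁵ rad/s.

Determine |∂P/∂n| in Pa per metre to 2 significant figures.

Coriolis parameter at 52°S:
f = 2Ω sin φ = 2 × 7.29×10⁻⁵ × sin 52° = 1.15×10⁻⁴ s⁻¹
Wind speed in SI: 73.9 knots = 38.0 m/s
Geostrophic balance rearranged: |∂P/∂n| = f ρ V_g
|∂P/∂n| = 1.15×10⁻⁴ × 0.753 × 38.0 = 3.29×10⁻³ Pa/m

3.3×10⁻³ Pa/m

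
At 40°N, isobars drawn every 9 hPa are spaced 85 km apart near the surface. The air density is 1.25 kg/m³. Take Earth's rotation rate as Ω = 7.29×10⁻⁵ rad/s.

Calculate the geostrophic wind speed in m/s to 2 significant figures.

Coriolis parameter at 40°N:
f = 2Ω sin φ = 2 × 7.29×10⁻⁵ × sin 40° = 9.37×10⁻⁵ s⁻¹
Pressure gradient: |∂P/∂n| = 900 Pa / 85000 m = 1.06×10⁻² Pa/m
Geostrophic balance (pressure-gradient force = Coriolis force):
V_g = (1/(fρ)) |∂P/∂n| = 1.06×10⁻² / (9.37×10⁻⁵ × 1.25) = 90.4 m/s

90 m/s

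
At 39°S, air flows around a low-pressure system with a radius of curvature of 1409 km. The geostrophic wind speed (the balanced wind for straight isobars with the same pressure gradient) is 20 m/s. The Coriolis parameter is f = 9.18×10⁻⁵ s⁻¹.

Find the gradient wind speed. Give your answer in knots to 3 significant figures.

Around a low, centrifugal force acts outward with Coriolis, so pressure-gradient force balances both:
(1/ρ)|∂P/∂n| = fV + V²/R  →  V² + fR·V − fR·V_g = 0
With fR = 9.18×10⁻⁵ × 1409×10³ m = 129 m/s:
V = [−fR + √((fR)² + 4 fR V_g)]/2 = [−129 + √(129² + 4×129×20)]/2 = 17.6 m/s
Subgeostrophic (V < V_g = 20 m/s), as expected around a low.
Converting: 17.6 m/s × 1.944 = 34.2 knots

34.2 knots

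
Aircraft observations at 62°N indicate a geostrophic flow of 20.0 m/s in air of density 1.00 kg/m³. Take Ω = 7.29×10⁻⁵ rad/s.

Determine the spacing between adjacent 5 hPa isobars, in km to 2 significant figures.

190 km

Coriolis parameter at 62°N:
f = 2Ω sin φ = 2 × 7.29×10⁻⁵ × sin 62° = 1.29×10⁻⁴ s⁻¹
Geostrophic balance rearranged: |∂P/∂n| = f ρ V_g
|∂P/∂n| = 1.29×10⁻⁴ × 1.00 × 20.0 = 2.57×10⁻³ Pa/m
Isobar spacing: Δn = ΔP/|∂P/∂n| = 500 Pa / 2.57×10⁻³ Pa/m = 194199 m ≈ 190 km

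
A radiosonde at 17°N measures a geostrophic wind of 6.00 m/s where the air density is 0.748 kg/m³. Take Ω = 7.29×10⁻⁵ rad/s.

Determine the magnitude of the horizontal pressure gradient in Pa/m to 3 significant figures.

Coriolis parameter at 17°N:
f = 2Ω sin φ = 2 × 7.29×10⁻⁵ × sin 17° = 4.26×10⁻⁵ s⁻¹
Geostrophic balance rearranged: |∂P/∂n| = f ρ V_g
|∂P/∂n| = 4.26×10⁻⁵ × 0.748 × 6.00 = 1.91×10⁻⁴ Pa/m

1.91×10⁻⁴ Pa/m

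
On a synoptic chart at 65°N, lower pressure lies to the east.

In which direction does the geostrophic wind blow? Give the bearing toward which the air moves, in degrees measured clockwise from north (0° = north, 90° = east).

180°

The pressure-gradient force points toward the east (bearing 090°).
Geostrophic balance: in the Northern Hemisphere the Coriolis force deflects motion to the right, so the geostrophic wind blows 90° to the right of the pressure-gradient force (low pressure on the left).
Rotating 090° by 90° clockwise gives 180° — the wind blows toward the south.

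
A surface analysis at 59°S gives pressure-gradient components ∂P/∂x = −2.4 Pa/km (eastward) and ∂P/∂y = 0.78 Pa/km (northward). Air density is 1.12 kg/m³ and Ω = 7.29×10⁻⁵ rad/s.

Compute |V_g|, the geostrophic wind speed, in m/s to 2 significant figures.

18 m/s

Coriolis parameter at 59°S:
f = 2Ω sin φ = 2 × 7.29×10⁻⁵ × sin 59° = 1.25×10⁻⁴ s⁻¹
In the Southern Hemisphere f is negative: f = −1.25×10⁻⁴ s⁻¹.
Component geostrophic relations (x east, y north):
u_g = −(1/(fρ)) ∂P/∂y,  v_g = (1/(fρ)) ∂P/∂x
u_g = −(0.78×10⁻³)/(−1.25×10⁻⁴ × 1.12) = 5.57 m/s;  v_g = (−2.4×10⁻³)/(−1.25×10⁻⁴ × 1.12) = 17.1 m/s
|V_g| = √(u_g² + v_g²) = 18.0 m/s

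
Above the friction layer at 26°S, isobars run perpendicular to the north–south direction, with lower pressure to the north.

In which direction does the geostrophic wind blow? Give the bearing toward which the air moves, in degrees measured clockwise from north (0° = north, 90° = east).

270°

The pressure-gradient force points toward the north (bearing 000°).
Geostrophic balance: in the Southern Hemisphere the Coriolis force deflects motion to the left, so the geostrophic wind blows 90° to the left of the pressure-gradient force (low pressure on the right).
Rotating 000° by 90° counterclockwise gives 270° — the wind blows toward the west.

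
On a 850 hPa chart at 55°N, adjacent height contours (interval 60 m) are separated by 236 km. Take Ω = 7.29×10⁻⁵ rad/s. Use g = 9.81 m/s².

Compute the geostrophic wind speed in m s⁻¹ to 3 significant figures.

20.9 m s⁻¹

Coriolis parameter at 55°N:
f = 2Ω sin φ = 2 × 7.29×10⁻⁵ × sin 55° = 1.19×10⁻⁴ s⁻¹
Height gradient: |∂Z/∂n| = 60 m / 236000 m = 2.54×10⁻⁴
On a pressure surface, geostrophic balance gives V_g = (g/f)|∂Z/∂n|:
V_g = 9.81 × 2.54×10⁻⁴ / 1.19×10⁻⁴ = 20.9 m/s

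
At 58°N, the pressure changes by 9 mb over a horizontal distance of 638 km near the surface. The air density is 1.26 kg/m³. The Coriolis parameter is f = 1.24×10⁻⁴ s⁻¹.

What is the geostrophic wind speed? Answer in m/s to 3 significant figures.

Pressure gradient: |∂P/∂n| = 900 Pa / 638000 m = 1.41×10⁻³ Pa/m
Geostrophic balance (pressure-gradient force = Coriolis force):
V_g = (1/(fρ)) |∂P/∂n| = 1.41×10⁻³ / (1.24×10⁻⁴ × 1.26) = 9.03 m/s

9.03 m/s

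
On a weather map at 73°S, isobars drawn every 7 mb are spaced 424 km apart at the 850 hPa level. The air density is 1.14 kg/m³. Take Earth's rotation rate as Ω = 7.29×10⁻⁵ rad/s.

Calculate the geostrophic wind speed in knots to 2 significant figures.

20 knots

Coriolis parameter at 73°S:
f = 2Ω sin φ = 2 × 7.29×10⁻⁵ × sin 73° = 1.39×10⁻⁴ s⁻¹
Pressure gradient: |∂P/∂n| = 700 Pa / 424000 m = 1.65×10⁻³ Pa/m
Geostrophic balance (pressure-gradient force = Coriolis force):
V_g = (1/(fρ)) |∂P/∂n| = 1.65×10⁻³ / (1.39×10⁻⁴ × 1.14) = 10.4 m/s
Converting: 10.4 m/s × 1.944 = 20 knots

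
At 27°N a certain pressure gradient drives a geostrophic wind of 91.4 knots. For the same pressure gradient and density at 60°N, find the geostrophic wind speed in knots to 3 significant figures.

With the same pressure gradient and density, V_g ∝ 1/f ∝ 1/sin φ.
V₂ = V₁ · sin φ₁ / sin φ₂ = 91.4 × sin 27° / sin 60°
V₂ = 91.4 × 0.4540/0.8660 = 47.9 knots

47.9 knots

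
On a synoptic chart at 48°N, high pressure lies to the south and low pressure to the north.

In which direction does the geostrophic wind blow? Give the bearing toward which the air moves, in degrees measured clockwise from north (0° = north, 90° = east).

090°

The pressure-gradient force points toward the north (bearing 000°).
Geostrophic balance: in the Northern Hemisphere the Coriolis force deflects motion to the right, so the geostrophic wind blows 90° to the right of the pressure-gradient force (low pressure on the left).
Rotating 000° by 90° clockwise gives 090° — the wind blows toward the east.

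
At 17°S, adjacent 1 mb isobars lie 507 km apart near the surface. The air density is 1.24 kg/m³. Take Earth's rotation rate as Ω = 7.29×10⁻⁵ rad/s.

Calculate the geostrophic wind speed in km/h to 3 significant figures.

Coriolis parameter at 17°S:
f = 2Ω sin φ = 2 × 7.29×10⁻⁵ × sin 17° = 4.26×10⁻⁵ s⁻¹
Pressure gradient: |∂P/∂n| = 100 Pa / 507000 m = 1.97×10⁻⁴ Pa/m
Geostrophic balance (pressure-gradient force = Coriolis force):
V_g = (1/(fρ)) |∂P/∂n| = 1.97×10⁻⁴ / (4.26×10⁻⁵ × 1.24) = 3.73 m/s
Converting: 3.73 m/s × 3.6 = 13.4 km/h

13.4 km/h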